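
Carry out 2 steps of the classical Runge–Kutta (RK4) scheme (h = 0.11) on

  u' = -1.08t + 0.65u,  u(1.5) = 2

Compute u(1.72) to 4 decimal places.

RK4: k1 = f(t_n, u_n); k2 = f(t_n + h/2, u_n + (h/2)·k1); k3 = f(t_n + h/2, u_n + (h/2)·k2); k4 = f(t_n + h, u_n + h·k3); u_{n+1} = u_n + (h/6)·(k1 + 2k2 + 2k3 + k4).
t=1.500000, u=2.000000:
  k1 = f(1.500000, 2.000000) = -0.320000
  k2 = f(1.555000, 1.982400) = -0.390840
  k3 = f(1.555000, 1.978504) = -0.393373
  k4 = f(1.610000, 1.956729) = -0.466926
  u ← 2.000000 + (0.11/6)·(k1 + 2k2 + 2k3 + k4) = 1.956819
t=1.610000, u=1.956819:
  k1 = f(1.610000, 1.956819) = -0.466868
  k2 = f(1.665000, 1.931141) = -0.542958
  k3 = f(1.665000, 1.926956) = -0.545679
  k4 = f(1.720000, 1.896794) = -0.624684
  u ← 1.956819 + (0.11/6)·(k1 + 2k2 + 2k3 + k4) = 1.896890
u(1.72) ≈ 1.8969

1.8969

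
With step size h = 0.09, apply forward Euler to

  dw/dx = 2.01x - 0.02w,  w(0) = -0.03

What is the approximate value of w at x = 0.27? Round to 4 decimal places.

Euler: w_{n+1} = w_n + h·f(x_n, w_n).
x=0.000000, w=-0.030000: f=0.000600 → w ← -0.030000 + 0.09·0.000600 = -0.029946
x=0.090000, w=-0.029946: f=0.181499 → w ← -0.029946 + 0.09·0.181499 = -0.013611
x=0.180000, w=-0.013611: f=0.362072 → w ← -0.013611 + 0.09·0.362072 = 0.018975
w(0.27) ≈ 0.0190

0.0190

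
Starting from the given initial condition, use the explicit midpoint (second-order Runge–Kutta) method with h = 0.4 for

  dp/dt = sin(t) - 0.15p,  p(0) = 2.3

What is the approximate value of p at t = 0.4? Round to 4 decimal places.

2.2456

Midpoint: k1 = f(t_n, p_n); k2 = f(t_n + h/2, p_n + (h/2)·k1); p_{n+1} = p_n + h·k2.
t=0.000000, p=2.300000:
  k1 = f(0.000000, 2.300000) = -0.345000
  k2 = f(0.200000, 2.231000) = -0.135981
  p ← 2.300000 + 0.4·(-0.135981) = 2.245608
p(0.4) ≈ 2.2456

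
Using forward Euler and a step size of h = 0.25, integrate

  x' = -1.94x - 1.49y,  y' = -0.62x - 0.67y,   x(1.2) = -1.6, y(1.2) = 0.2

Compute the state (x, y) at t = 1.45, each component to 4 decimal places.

-0.8985, 0.4145

Euler on (x,y): x_{n+1} = x_n + h·x', y_{n+1} = y_n + h·y'.
1.200000: (-1.600000, 0.200000); f=(2.806000, 0.858000) → (-0.898500, 0.414500)
(x(1.45), y(1.45)) ≈ (-0.8985, 0.4145)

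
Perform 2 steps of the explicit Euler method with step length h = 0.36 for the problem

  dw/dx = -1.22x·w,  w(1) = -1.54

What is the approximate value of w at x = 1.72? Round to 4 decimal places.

-0.3478

Euler: w_{n+1} = w_n + h·f(x_n, w_n).
x=1.000000, w=-1.540000: f=1.878800 → w ← -1.540000 + 0.36·1.878800 = -0.863632
x=1.360000, w=-0.863632: f=1.432938 → w ← -0.863632 + 0.36·1.432938 = -0.347774
w(1.72) ≈ -0.3478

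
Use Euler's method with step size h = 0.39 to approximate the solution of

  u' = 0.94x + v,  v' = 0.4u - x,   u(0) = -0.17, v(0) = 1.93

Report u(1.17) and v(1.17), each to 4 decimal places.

Euler on (u,v): u_{n+1} = u_n + h·u', v_{n+1} = v_n + h·v'.
0.000000: (-0.170000, 1.930000); f=(1.930000, -0.068000) → (0.582700, 1.903480)
0.390000: (0.582700, 1.903480); f=(2.270080, -0.156920) → (1.468031, 1.842281)
0.780000: (1.468031, 1.842281); f=(2.575481, -0.192788) → (2.472469, 1.767094)
(u(1.17), v(1.17)) ≈ (2.4725, 1.7671)

2.4725, 1.7671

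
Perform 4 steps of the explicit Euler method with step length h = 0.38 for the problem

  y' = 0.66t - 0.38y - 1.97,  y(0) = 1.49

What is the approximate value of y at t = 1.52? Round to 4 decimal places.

-1.0887

Euler: y_{n+1} = y_n + h·f(t_n, y_n).
t=0.000000, y=1.490000: f=-2.536200 → y ← 1.490000 + 0.38·(-2.536200) = 0.526244
t=0.380000, y=0.526244: f=-1.919173 → y ← 0.526244 + 0.38·(-1.919173) = -0.203042
t=0.760000, y=-0.203042: f=-1.391244 → y ← -0.203042 + 0.38·(-1.391244) = -0.731714
t=1.140000, y=-0.731714: f=-0.939549 → y ← -0.731714 + 0.38·(-0.939549) = -1.088743
y(1.52) ≈ -1.0887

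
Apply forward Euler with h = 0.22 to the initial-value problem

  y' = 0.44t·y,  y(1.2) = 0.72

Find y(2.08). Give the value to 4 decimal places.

Euler: y_{n+1} = y_n + h·f(t_n, y_n).
t=1.200000, y=0.720000: f=0.380160 → y ← 0.720000 + 0.22·0.380160 = 0.803635
t=1.420000, y=0.803635: f=0.502111 → y ← 0.803635 + 0.22·0.502111 = 0.914100
t=1.640000, y=0.914100: f=0.659614 → y ← 0.914100 + 0.22·0.659614 = 1.059215
t=1.860000, y=1.059215: f=0.866861 → y ← 1.059215 + 0.22·0.866861 = 1.249924
y(2.08) ≈ 1.2499

1.2499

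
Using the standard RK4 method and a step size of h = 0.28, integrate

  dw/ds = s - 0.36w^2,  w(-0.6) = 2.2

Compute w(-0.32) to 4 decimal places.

RK4: k1 = f(s_n, w_n); k2 = f(s_n + h/2, w_n + (h/2)·k1); k3 = f(s_n + h/2, w_n + (h/2)·k2); k4 = f(s_n + h, w_n + h·k3); w_{n+1} = w_n + (h/6)·(k1 + 2k2 + 2k3 + k4).
s=-0.600000, w=2.200000:
  k1 = f(-0.600000, 2.200000) = -2.342400
  k2 = f(-0.460000, 1.872064) = -1.721665
  k3 = f(-0.460000, 1.958967) = -1.841519
  k4 = f(-0.320000, 1.684375) = -1.341363
  w ← 2.200000 + (0.28/6)·(k1 + 2k2 + 2k3 + k4) = 1.695527
w(-0.32) ≈ 1.6955

1.6955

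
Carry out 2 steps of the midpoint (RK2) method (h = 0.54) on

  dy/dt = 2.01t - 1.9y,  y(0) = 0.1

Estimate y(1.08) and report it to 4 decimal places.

0.7502

Midpoint: k1 = f(t_n, y_n); k2 = f(t_n + h/2, y_n + (h/2)·k1); y_{n+1} = y_n + h·k2.
t=0.000000, y=0.100000:
  k1 = f(0.000000, 0.100000) = -0.190000
  k2 = f(0.270000, 0.048700) = 0.450170
  y ← 0.100000 + 0.54·0.450170 = 0.343092
t=0.540000, y=0.343092:
  k1 = f(0.540000, 0.343092) = 0.433526
  k2 = f(0.810000, 0.460144) = 0.753827
  y ← 0.343092 + 0.54·0.753827 = 0.750158
y(1.08) ≈ 0.7502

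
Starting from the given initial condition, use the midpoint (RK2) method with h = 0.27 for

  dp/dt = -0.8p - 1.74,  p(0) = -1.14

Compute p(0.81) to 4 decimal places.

Midpoint: k1 = f(t_n, p_n); k2 = f(t_n + h/2, p_n + (h/2)·k1); p_{n+1} = p_n + h·k2.
t=0.000000, p=-1.140000:
  k1 = f(0.000000, -1.140000) = -0.828000
  k2 = f(0.135000, -1.251780) = -0.738576
  p ← -1.140000 + 0.27·(-0.738576) = -1.339416
t=0.270000, p=-1.339416:
  k1 = f(0.270000, -1.339416) = -0.668468
  k2 = f(0.405000, -1.429659) = -0.596273
  p ← -1.339416 + 0.27·(-0.596273) = -1.500409
t=0.540000, p=-1.500409:
  k1 = f(0.540000, -1.500409) = -0.539673
  k2 = f(0.675000, -1.573265) = -0.481388
  p ← -1.500409 + 0.27·(-0.481388) = -1.630384
p(0.81) ≈ -1.6304

-1.6304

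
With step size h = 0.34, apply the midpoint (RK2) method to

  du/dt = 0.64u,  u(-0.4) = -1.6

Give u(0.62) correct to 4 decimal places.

-3.0600

Midpoint: k1 = f(t_n, u_n); k2 = f(t_n + h/2, u_n + (h/2)·k1); u_{n+1} = u_n + h·k2.
t=-0.400000, u=-1.600000:
  k1 = f(-0.400000, -1.600000) = -1.024000
  k2 = f(-0.230000, -1.774080) = -1.135411
  u ← -1.600000 + 0.34·(-1.135411) = -1.986040
t=-0.060000, u=-1.986040:
  k1 = f(-0.060000, -1.986040) = -1.271065
  k2 = f(0.110000, -2.202121) = -1.409357
  u ← -1.986040 + 0.34·(-1.409357) = -2.465221
t=0.280000, u=-2.465221:
  k1 = f(0.280000, -2.465221) = -1.577742
  k2 = f(0.450000, -2.733437) = -1.749400
  u ← -2.465221 + 0.34·(-1.749400) = -3.060017
u(0.62) ≈ -3.0600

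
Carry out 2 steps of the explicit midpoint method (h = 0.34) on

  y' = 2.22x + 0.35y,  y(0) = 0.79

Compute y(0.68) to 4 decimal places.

Midpoint: k1 = f(x_n, y_n); k2 = f(x_n + h/2, y_n + (h/2)·k1); y_{n+1} = y_n + h·k2.
x=0.000000, y=0.790000:
  k1 = f(0.000000, 0.790000) = 0.276500
  k2 = f(0.170000, 0.837005) = 0.670352
  y ← 0.790000 + 0.34·0.670352 = 1.017920
x=0.340000, y=1.017920:
  k1 = f(0.340000, 1.017920) = 1.111072
  k2 = f(0.510000, 1.206802) = 1.554581
  y ← 1.017920 + 0.34·1.554581 = 1.546477
y(0.68) ≈ 1.5465

1.5465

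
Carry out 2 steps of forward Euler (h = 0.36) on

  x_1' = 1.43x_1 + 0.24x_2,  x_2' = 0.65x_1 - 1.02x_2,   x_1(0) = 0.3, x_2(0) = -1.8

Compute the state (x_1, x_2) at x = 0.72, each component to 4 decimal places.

0.3605, -0.6064

Euler on (x_1,x_2): x_1_{n+1} = x_1_n + h·x_1', x_2_{n+1} = x_2_n + h·x_2'.
0.000000: (0.300000, -1.800000); f=(-0.003000, 2.031000) → (0.298920, -1.068840)
0.360000: (0.298920, -1.068840); f=(0.170934, 1.284515) → (0.360456, -0.606415)
(x_1(0.72), x_2(0.72)) ≈ (0.3605, -0.6064)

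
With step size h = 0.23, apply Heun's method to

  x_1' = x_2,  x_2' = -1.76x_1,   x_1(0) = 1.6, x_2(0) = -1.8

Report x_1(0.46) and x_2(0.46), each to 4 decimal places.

Heun on (x_1,x_2): k1 = f(t_n, state_n); k2 = f(t_n + h, state_n + h·k1); state_{n+1} = state_n + (h/2)·(k1 + k2).
0.000000: (1.600000, -1.800000)
  k1 = (-1.800000, -2.816000)
  predictor → (1.186000, -2.447680)
  k2 = (-2.447680, -2.087360)
  → (1.111517, -2.363886)
0.230000: (1.111517, -2.363886)
  k1 = (-2.363886, -1.956270)
  predictor → (0.567823, -2.813828)
  k2 = (-2.813828, -0.999368)
  → (0.516080, -2.703785)
(x_1(0.46), x_2(0.46)) ≈ (0.5161, -2.7038)

0.5161, -2.7038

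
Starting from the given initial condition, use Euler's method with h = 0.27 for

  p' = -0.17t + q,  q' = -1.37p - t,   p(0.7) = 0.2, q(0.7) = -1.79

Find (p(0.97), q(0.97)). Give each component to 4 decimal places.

-0.3154, -2.0530

Euler on (p,q): p_{n+1} = p_n + h·p', q_{n+1} = q_n + h·q'.
0.700000: (0.200000, -1.790000); f=(-1.909000, -0.974000) → (-0.315430, -2.052980)
(p(0.97), q(0.97)) ≈ (-0.3154, -2.0530)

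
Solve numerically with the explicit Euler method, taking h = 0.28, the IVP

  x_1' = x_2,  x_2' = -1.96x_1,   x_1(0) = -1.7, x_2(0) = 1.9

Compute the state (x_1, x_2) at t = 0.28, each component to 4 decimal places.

-1.1680, 2.8330

Euler on (x_1,x_2): x_1_{n+1} = x_1_n + h·x_1', x_2_{n+1} = x_2_n + h·x_2'.
0.000000: (-1.700000, 1.900000); f=(1.900000, 3.332000) → (-1.168000, 2.832960)
(x_1(0.28), x_2(0.28)) ≈ (-1.1680, 2.8330)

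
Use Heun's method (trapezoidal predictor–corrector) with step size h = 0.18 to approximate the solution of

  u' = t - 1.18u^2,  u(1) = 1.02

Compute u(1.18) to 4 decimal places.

1.0039

Heun: k1 = f(t_n, u_n); k2 = f(t_n + h, u_n + h·k1); u_{n+1} = u_n + (h/2)·(k1 + k2).
t=1.000000, u=1.020000:
  k1 = f(1.000000, 1.020000) = -0.227672
  k2 = f(1.180000, 0.979019) = 0.048996
  u ← 1.020000 + (0.18/2)·(-0.227672 + 0.048996) = 1.003919
u(1.18) ≈ 1.0039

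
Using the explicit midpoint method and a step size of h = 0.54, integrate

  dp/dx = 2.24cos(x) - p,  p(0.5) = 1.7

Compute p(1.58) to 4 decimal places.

1.1229

Midpoint: k1 = f(x_n, p_n); k2 = f(x_n + h/2, p_n + (h/2)·k1); p_{n+1} = p_n + h·k2.
x=0.500000, p=1.700000:
  k1 = f(0.500000, 1.700000) = 0.265785
  k2 = f(0.770000, 1.771762) = -0.163642
  p ← 1.700000 + 0.54·(-0.163642) = 1.611633
x=1.040000, p=1.611633:
  k1 = f(1.040000, 1.611633) = -0.477700
  k2 = f(1.310000, 1.482654) = -0.905070
  p ← 1.611633 + 0.54·(-0.905070) = 1.122895
p(1.58) ≈ 1.1229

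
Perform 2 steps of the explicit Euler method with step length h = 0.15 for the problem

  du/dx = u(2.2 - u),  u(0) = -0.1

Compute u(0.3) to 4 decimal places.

-0.1816

Euler: u_{n+1} = u_n + h·f(x_n, u_n).
x=0.000000, u=-0.100000: f=-0.230000 → u ← -0.100000 + 0.15·(-0.230000) = -0.134500
x=0.150000, u=-0.134500: f=-0.313990 → u ← -0.134500 + 0.15·(-0.313990) = -0.181599
u(0.3) ≈ -0.1816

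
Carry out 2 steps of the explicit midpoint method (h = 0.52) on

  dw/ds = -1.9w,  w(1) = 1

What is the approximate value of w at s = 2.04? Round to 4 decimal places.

0.2501

Midpoint: k1 = f(s_n, w_n); k2 = f(s_n + h/2, w_n + (h/2)·k1); w_{n+1} = w_n + h·k2.
s=1.000000, w=1.000000:
  k1 = f(1.000000, 1.000000) = -1.900000
  k2 = f(1.260000, 0.506000) = -0.961400
  w ← 1.000000 + 0.52·(-0.961400) = 0.500072
s=1.520000, w=0.500072:
  k1 = f(1.520000, 0.500072) = -0.950137
  k2 = f(1.780000, 0.253036) = -0.480769
  w ← 0.500072 + 0.52·(-0.480769) = 0.250072
w(2.04) ≈ 0.2501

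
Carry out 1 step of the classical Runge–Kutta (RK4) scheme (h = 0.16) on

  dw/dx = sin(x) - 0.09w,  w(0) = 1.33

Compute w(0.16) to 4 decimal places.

RK4: k1 = f(x_n, w_n); k2 = f(x_n + h/2, w_n + (h/2)·k1); k3 = f(x_n + h/2, w_n + (h/2)·k2); k4 = f(x_n + h, w_n + h·k3); w_{n+1} = w_n + (h/6)·(k1 + 2k2 + 2k3 + k4).
x=0.000000, w=1.330000:
  k1 = f(0.000000, 1.330000) = -0.119700
  k2 = f(0.080000, 1.320424) = -0.038923
  k3 = f(0.080000, 1.326886) = -0.039505
  k4 = f(0.160000, 1.323679) = 0.040187
  w ← 1.330000 + (0.16/6)·(k1 + 2k2 + 2k3 + k4) = 1.323697
w(0.16) ≈ 1.3237

1.3237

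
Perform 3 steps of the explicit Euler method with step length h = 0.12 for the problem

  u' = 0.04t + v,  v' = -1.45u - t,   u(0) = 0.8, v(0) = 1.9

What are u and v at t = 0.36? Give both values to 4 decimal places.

1.4291, 1.3230

Euler on (u,v): u_{n+1} = u_n + h·u', v_{n+1} = v_n + h·v'.
0.000000: (0.800000, 1.900000); f=(1.900000, -1.160000) → (1.028000, 1.760800)
0.120000: (1.028000, 1.760800); f=(1.765600, -1.610600) → (1.239872, 1.567528)
0.240000: (1.239872, 1.567528); f=(1.577128, -2.037814) → (1.429127, 1.322990)
(u(0.36), v(0.36)) ≈ (1.4291, 1.3230)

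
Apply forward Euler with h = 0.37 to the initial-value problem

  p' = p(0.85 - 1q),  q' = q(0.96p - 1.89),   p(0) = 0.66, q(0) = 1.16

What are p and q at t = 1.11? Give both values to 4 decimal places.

0.7592, 0.1659

Euler on (p,q): p_{n+1} = p_n + h·p', q_{n+1} = q_n + h·q'.
0.000000: (0.660000, 1.160000); f=(-0.204600, -1.457424) → (0.584298, 0.620753)
0.370000: (0.584298, 0.620753); f=(0.133948, -0.825027) → (0.633859, 0.315493)
0.740000: (0.633859, 0.315493); f=(0.338802, -0.404303) → (0.759216, 0.165901)
(p(1.11), q(1.11)) ≈ (0.7592, 0.1659)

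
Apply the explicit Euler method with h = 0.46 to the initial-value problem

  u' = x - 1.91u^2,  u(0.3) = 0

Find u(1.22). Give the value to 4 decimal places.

Euler: u_{n+1} = u_n + h·f(x_n, u_n).
x=0.300000, u=0.000000: f=0.300000 → u ← 0.000000 + 0.46·0.300000 = 0.138000
x=0.760000, u=0.138000: f=0.723626 → u ← 0.138000 + 0.46·0.723626 = 0.470868
u(1.22) ≈ 0.4709

0.4709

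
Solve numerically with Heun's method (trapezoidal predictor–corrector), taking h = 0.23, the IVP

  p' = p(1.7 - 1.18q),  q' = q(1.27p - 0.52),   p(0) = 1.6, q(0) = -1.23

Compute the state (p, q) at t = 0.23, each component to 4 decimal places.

Heun on (p,q): k1 = f(t_n, state_n); k2 = f(t_n + h, state_n + h·k1); state_{n+1} = state_n + (h/2)·(k1 + k2).
0.000000: (1.600000, -1.230000)
  k1 = (5.042240, -1.859760)
  predictor → (2.759715, -1.657745)
  k2 = (10.089902, -4.948100)
  → (3.340196, -2.012904)
(p(0.23), q(0.23)) ≈ (3.3402, -2.0129)

3.3402, -2.0129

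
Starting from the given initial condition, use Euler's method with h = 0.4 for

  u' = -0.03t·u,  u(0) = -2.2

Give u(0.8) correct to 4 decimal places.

Euler: u_{n+1} = u_n + h·f(t_n, u_n).
t=0.000000, u=-2.200000: f=0.000000 → u ← -2.200000 + 0.4·0.000000 = -2.200000
t=0.400000, u=-2.200000: f=0.026400 → u ← -2.200000 + 0.4·0.026400 = -2.189440
u(0.8) ≈ -2.1894

-2.1894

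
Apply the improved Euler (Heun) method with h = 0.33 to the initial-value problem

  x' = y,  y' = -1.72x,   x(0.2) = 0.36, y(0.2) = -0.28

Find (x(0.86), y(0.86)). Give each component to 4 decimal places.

0.0608, -0.5480

Heun on (x,y): k1 = f(s_n, state_n); k2 = f(s_n + h, state_n + h·k1); state_{n+1} = state_n + (h/2)·(k1 + k2).
0.200000: (0.360000, -0.280000)
  k1 = (-0.280000, -0.619200)
  predictor → (0.267600, -0.484336)
  k2 = (-0.484336, -0.460272)
  → (0.233885, -0.458113)
0.530000: (0.233885, -0.458113)
  k1 = (-0.458113, -0.402281)
  predictor → (0.082707, -0.590866)
  k2 = (-0.590866, -0.142257)
  → (0.060803, -0.547962)
(x(0.86), y(0.86)) ≈ (0.0608, -0.5480)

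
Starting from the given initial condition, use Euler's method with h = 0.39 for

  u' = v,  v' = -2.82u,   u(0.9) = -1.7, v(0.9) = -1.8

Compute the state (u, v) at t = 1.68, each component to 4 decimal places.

Euler on (u,v): u_{n+1} = u_n + h·u', v_{n+1} = v_n + h·v'.
0.900000: (-1.700000, -1.800000); f=(-1.800000, 4.794000) → (-2.402000, 0.069660)
1.290000: (-2.402000, 0.069660); f=(0.069660, 6.773640) → (-2.374833, 2.711380)
(u(1.68), v(1.68)) ≈ (-2.3748, 2.7114)

-2.3748, 2.7114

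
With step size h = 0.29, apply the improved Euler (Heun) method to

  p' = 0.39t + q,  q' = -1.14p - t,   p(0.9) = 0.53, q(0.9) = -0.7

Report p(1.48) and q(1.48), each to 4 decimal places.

0.1277, -1.6415

Heun on (p,q): k1 = f(t_n, state_n); k2 = f(t_n + h, state_n + h·k1); state_{n+1} = state_n + (h/2)·(k1 + k2).
0.900000: (0.530000, -0.700000)
  k1 = (-0.349000, -1.504200)
  predictor → (0.428790, -1.136218)
  k2 = (-0.672118, -1.678821)
  → (0.381938, -1.161538)
1.190000: (0.381938, -1.161538)
  k1 = (-0.697438, -1.625409)
  predictor → (0.179681, -1.632907)
  k2 = (-1.055707, -1.684836)
  → (0.127732, -1.641524)
(p(1.48), q(1.48)) ≈ (0.1277, -1.6415)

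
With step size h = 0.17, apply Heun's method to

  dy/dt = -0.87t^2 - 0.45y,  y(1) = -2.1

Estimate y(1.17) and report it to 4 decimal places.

Heun: k1 = f(t_n, y_n); k2 = f(t_n + h, y_n + h·k1); y_{n+1} = y_n + (h/2)·(k1 + k2).
t=1.000000, y=-2.100000:
  k1 = f(1.000000, -2.100000) = 0.075000
  k2 = f(1.170000, -2.087250) = -0.251680
  y ← -2.100000 + (0.17/2)·(0.075000 + (-0.251680)) = -2.115018
y(1.17) ≈ -2.1150

-2.1150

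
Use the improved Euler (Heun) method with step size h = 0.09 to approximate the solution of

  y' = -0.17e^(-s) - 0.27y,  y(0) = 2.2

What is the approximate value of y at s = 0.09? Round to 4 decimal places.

Heun: k1 = f(s_n, y_n); k2 = f(s_n + h, y_n + h·k1); y_{n+1} = y_n + (h/2)·(k1 + k2).
s=0.000000, y=2.200000:
  k1 = f(0.000000, 2.200000) = -0.764000
  k2 = f(0.090000, 2.131240) = -0.730803
  y ← 2.200000 + (0.09/2)·(-0.764000 + (-0.730803)) = 2.132734
y(0.09) ≈ 2.1327

2.1327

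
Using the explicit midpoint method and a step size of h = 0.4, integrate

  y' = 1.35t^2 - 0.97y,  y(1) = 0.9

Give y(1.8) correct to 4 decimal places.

Midpoint: k1 = f(t_n, y_n); k2 = f(t_n + h/2, y_n + (h/2)·k1); y_{n+1} = y_n + h·k2.
t=1.000000, y=0.900000:
  k1 = f(1.000000, 0.900000) = 0.477000
  k2 = f(1.200000, 0.995400) = 0.978462
  y ← 0.900000 + 0.4·0.978462 = 1.291385
t=1.400000, y=1.291385:
  k1 = f(1.400000, 1.291385) = 1.393357
  k2 = f(1.600000, 1.570056) = 1.933046
  y ← 1.291385 + 0.4·1.933046 = 2.064603
y(1.8) ≈ 2.0646

2.0646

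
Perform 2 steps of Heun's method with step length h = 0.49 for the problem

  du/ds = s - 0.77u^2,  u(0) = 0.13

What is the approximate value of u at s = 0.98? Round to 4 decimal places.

0.5527

Heun: k1 = f(s_n, u_n); k2 = f(s_n + h, u_n + h·k1); u_{n+1} = u_n + (h/2)·(k1 + k2).
s=0.000000, u=0.130000:
  k1 = f(0.000000, 0.130000) = -0.013013
  k2 = f(0.490000, 0.123624) = 0.478232
  u ← 0.130000 + (0.49/2)·(-0.013013 + 0.478232) = 0.243979
s=0.490000, u=0.243979:
  k1 = f(0.490000, 0.243979) = 0.444165
  k2 = f(0.980000, 0.461620) = 0.815919
  u ← 0.243979 + (0.49/2)·(0.444165 + 0.815919) = 0.552699
u(0.98) ≈ 0.5527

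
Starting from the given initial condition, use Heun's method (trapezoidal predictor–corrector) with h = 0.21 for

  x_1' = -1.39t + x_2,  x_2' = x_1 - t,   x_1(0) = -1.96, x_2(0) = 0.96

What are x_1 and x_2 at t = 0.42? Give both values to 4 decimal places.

Heun on (x_1,x_2): k1 = f(t_n, state_n); k2 = f(t_n + h, state_n + h·k1); state_{n+1} = state_n + (h/2)·(k1 + k2).
0.000000: (-1.960000, 0.960000)
  k1 = (0.960000, -1.960000)
  predictor → (-1.758400, 0.548400)
  k2 = (0.256500, -1.968400)
  → (-1.832267, 0.547518)
0.210000: (-1.832267, 0.547518)
  k1 = (0.255618, -2.042267)
  predictor → (-1.778588, 0.118642)
  k2 = (-0.465158, -2.198588)
  → (-1.854269, 0.102228)
(x_1(0.42), x_2(0.42)) ≈ (-1.8543, 0.1022)

-1.8543, 0.1022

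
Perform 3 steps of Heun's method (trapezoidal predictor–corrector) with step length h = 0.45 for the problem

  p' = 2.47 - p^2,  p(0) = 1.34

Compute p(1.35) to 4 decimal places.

Heun: k1 = f(x_n, p_n); k2 = f(x_n + h, p_n + h·k1); p_{n+1} = p_n + (h/2)·(k1 + k2).
x=0.000000, p=1.340000:
  k1 = f(0.000000, 1.340000) = 0.674400
  k2 = f(0.450000, 1.643480) = -0.231027
  p ← 1.340000 + (0.45/2)·(0.674400 + (-0.231027)) = 1.439759
x=0.450000, p=1.439759:
  k1 = f(0.450000, 1.439759) = 0.397094
  k2 = f(0.900000, 1.618451) = -0.149385
  p ← 1.439759 + (0.45/2)·(0.397094 + (-0.149385)) = 1.495494
x=0.900000, p=1.495494:
  k1 = f(0.900000, 1.495494) = 0.233499
  k2 = f(1.350000, 1.600568) = -0.091818
  p ← 1.495494 + (0.45/2)·(0.233499 + (-0.091818)) = 1.527372
p(1.35) ≈ 1.5274

1.5274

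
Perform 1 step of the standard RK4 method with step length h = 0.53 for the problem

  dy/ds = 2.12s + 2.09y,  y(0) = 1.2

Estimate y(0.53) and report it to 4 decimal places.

4.0507

RK4: k1 = f(s_n, y_n); k2 = f(s_n + h/2, y_n + (h/2)·k1); k3 = f(s_n + h/2, y_n + (h/2)·k2); k4 = f(s_n + h, y_n + h·k3); y_{n+1} = y_n + (h/6)·(k1 + 2k2 + 2k3 + k4).
s=0.000000, y=1.200000:
  k1 = f(0.000000, 1.200000) = 2.508000
  k2 = f(0.265000, 1.864620) = 4.458856
  k3 = f(0.265000, 2.381597) = 5.539337
  k4 = f(0.530000, 4.135849) = 9.767524
  y ← 1.200000 + (0.53/6)·(k1 + 2k2 + 2k3 + k4) = 4.050685
y(0.53) ≈ 4.0507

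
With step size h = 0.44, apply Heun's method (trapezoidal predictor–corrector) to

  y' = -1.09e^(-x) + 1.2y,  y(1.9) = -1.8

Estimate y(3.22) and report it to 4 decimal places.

Heun: k1 = f(x_n, y_n); k2 = f(x_n + h, y_n + h·k1); y_{n+1} = y_n + (h/2)·(k1 + k2).
x=1.900000, y=-1.800000:
  k1 = f(1.900000, -1.800000) = -2.323030
  k2 = f(2.340000, -2.822133) = -3.491557
  y ← -1.800000 + (0.44/2)·(-2.323030 + (-3.491557)) = -3.079209
x=2.340000, y=-3.079209:
  k1 = f(2.340000, -3.079209) = -3.800048
  k2 = f(2.780000, -4.751230) = -5.769098
  y ← -3.079209 + (0.44/2)·(-3.800048 + (-5.769098)) = -5.184421
x=2.780000, y=-5.184421:
  k1 = f(2.780000, -5.184421) = -6.288927
  k2 = f(3.220000, -7.951549) = -9.585410
  y ← -5.184421 + (0.44/2)·(-6.288927 + (-9.585410)) = -8.676776
y(3.22) ≈ -8.6768

-8.6768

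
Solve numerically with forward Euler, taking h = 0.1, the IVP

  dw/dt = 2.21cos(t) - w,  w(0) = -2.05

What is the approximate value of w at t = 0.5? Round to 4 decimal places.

Euler: w_{n+1} = w_n + h·f(t_n, w_n).
t=0.000000, w=-2.050000: f=4.260000 → w ← -2.050000 + 0.1·4.260000 = -1.624000
t=0.100000, w=-1.624000: f=3.822959 → w ← -1.624000 + 0.1·3.822959 = -1.241704
t=0.200000, w=-1.241704: f=3.407651 → w ← -1.241704 + 0.1·3.407651 = -0.900939
t=0.300000, w=-0.900939: f=3.012233 → w ← -0.900939 + 0.1·3.012233 = -0.599716
t=0.400000, w=-0.599716: f=2.635260 → w ← -0.599716 + 0.1·2.635260 = -0.336190
w(0.5) ≈ -0.3362

-0.3362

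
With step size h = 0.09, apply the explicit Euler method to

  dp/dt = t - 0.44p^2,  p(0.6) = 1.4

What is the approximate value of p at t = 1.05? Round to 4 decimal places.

Euler: p_{n+1} = p_n + h·f(t_n, p_n).
t=0.600000, p=1.400000: f=-0.262400 → p ← 1.400000 + 0.09·(-0.262400) = 1.376384
t=0.690000, p=1.376384: f=-0.143550 → p ← 1.376384 + 0.09·(-0.143550) = 1.363464
t=0.780000, p=1.363464: f=-0.037976 → p ← 1.363464 + 0.09·(-0.037976) = 1.360047
t=0.870000, p=1.360047: f=0.056120 → p ← 1.360047 + 0.09·0.056120 = 1.365097
t=0.960000, p=1.365097: f=0.140064 → p ← 1.365097 + 0.09·0.140064 = 1.377703
p(1.05) ≈ 1.3777

1.3777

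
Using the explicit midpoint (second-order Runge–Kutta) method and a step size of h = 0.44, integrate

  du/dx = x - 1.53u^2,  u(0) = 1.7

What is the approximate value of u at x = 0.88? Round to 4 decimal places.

Midpoint: k1 = f(x_n, u_n); k2 = f(x_n + h/2, u_n + (h/2)·k1); u_{n+1} = u_n + h·k2.
x=0.000000, u=1.700000:
  k1 = f(0.000000, 1.700000) = -4.421700
  k2 = f(0.220000, 0.727226) = -0.589152
  u ← 1.700000 + 0.44·(-0.589152) = 1.440773
x=0.440000, u=1.440773:
  k1 = f(0.440000, 1.440773) = -2.736015
  k2 = f(0.660000, 0.838850) = -0.416613
  u ← 1.440773 + 0.44·(-0.416613) = 1.257463
u(0.88) ≈ 1.2575

1.2575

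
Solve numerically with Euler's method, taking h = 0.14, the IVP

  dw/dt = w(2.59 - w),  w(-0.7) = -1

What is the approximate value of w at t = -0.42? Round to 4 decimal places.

-2.3635

Euler: w_{n+1} = w_n + h·f(t_n, w_n).
t=-0.700000, w=-1.000000: f=-3.590000 → w ← -1.000000 + 0.14·(-3.590000) = -1.502600
t=-0.560000, w=-1.502600: f=-6.149541 → w ← -1.502600 + 0.14·(-6.149541) = -2.363536
w(-0.42) ≈ -2.3635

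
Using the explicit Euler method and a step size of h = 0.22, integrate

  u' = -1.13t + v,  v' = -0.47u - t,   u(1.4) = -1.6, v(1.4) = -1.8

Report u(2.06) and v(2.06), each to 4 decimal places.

Euler on (u,v): u_{n+1} = u_n + h·u', v_{n+1} = v_n + h·v'.
1.400000: (-1.600000, -1.800000); f=(-3.382000, -0.648000) → (-2.344040, -1.942560)
1.620000: (-2.344040, -1.942560); f=(-3.773160, -0.518301) → (-3.174135, -2.056586)
1.840000: (-3.174135, -2.056586); f=(-4.135786, -0.348156) → (-4.084008, -2.133181)
(u(2.06), v(2.06)) ≈ (-4.0840, -2.1332)

-4.0840, -2.1332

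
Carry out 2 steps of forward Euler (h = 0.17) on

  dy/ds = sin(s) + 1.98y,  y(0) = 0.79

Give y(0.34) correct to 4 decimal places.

Euler: y_{n+1} = y_n + h·f(s_n, y_n).
s=0.000000, y=0.790000: f=1.564200 → y ← 0.790000 + 0.17·1.564200 = 1.055914
s=0.170000, y=1.055914: f=2.259892 → y ← 1.055914 + 0.17·2.259892 = 1.440096
y(0.34) ≈ 1.4401

1.4401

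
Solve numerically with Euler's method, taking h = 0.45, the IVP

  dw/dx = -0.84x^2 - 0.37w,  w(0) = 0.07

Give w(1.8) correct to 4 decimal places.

-0.9635

Euler: w_{n+1} = w_n + h·f(x_n, w_n).
x=0.000000, w=0.070000: f=-0.025900 → w ← 0.070000 + 0.45·(-0.025900) = 0.058345
x=0.450000, w=0.058345: f=-0.191688 → w ← 0.058345 + 0.45·(-0.191688) = -0.027914
x=0.900000, w=-0.027914: f=-0.670072 → w ← -0.027914 + 0.45·(-0.670072) = -0.329447
x=1.350000, w=-0.329447: f=-1.409005 → w ← -0.329447 + 0.45·(-1.409005) = -0.963499
w(1.8) ≈ -0.9635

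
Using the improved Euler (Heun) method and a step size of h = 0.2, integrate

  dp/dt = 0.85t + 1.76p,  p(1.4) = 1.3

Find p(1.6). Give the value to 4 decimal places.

2.1350

Heun: k1 = f(t_n, p_n); k2 = f(t_n + h, p_n + h·k1); p_{n+1} = p_n + (h/2)·(k1 + k2).
t=1.400000, p=1.300000:
  k1 = f(1.400000, 1.300000) = 3.478000
  k2 = f(1.600000, 1.995600) = 4.872256
  p ← 1.300000 + (0.2/2)·(3.478000 + 4.872256) = 2.135026
p(1.6) ≈ 2.1350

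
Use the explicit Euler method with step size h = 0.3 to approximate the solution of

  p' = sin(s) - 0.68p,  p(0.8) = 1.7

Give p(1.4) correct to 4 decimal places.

Euler: p_{n+1} = p_n + h·f(s_n, p_n).
s=0.800000, p=1.700000: f=-0.438644 → p ← 1.700000 + 0.3·(-0.438644) = 1.568407
s=1.100000, p=1.568407: f=-0.175309 → p ← 1.568407 + 0.3·(-0.175309) = 1.515814
p(1.4) ≈ 1.5158

1.5158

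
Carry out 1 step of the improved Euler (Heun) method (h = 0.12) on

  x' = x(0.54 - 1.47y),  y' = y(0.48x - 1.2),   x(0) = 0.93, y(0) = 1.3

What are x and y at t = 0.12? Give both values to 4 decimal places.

0.7976, 1.1825

Heun on (x,y): k1 = f(t_n, state_n); k2 = f(t_n + h, state_n + h·k1); state_{n+1} = state_n + (h/2)·(k1 + k2).
0.000000: (0.930000, 1.300000)
  k1 = (-1.275030, -0.979680)
  predictor → (0.776996, 1.182438)
  k2 = (-0.930985, -0.977926)
  → (0.797639, 1.182544)
(x(0.12), y(0.12)) ≈ (0.7976, 1.1825)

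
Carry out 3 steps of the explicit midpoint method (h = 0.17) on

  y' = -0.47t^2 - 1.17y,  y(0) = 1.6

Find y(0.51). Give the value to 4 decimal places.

Midpoint: k1 = f(t_n, y_n); k2 = f(t_n + h/2, y_n + (h/2)·k1); y_{n+1} = y_n + h·k2.
t=0.000000, y=1.600000:
  k1 = f(0.000000, 1.600000) = -1.872000
  k2 = f(0.085000, 1.440880) = -1.689225
  y ← 1.600000 + 0.17·(-1.689225) = 1.312832
t=0.170000, y=1.312832:
  k1 = f(0.170000, 1.312832) = -1.549596
  k2 = f(0.255000, 1.181116) = -1.412467
  y ← 1.312832 + 0.17·(-1.412467) = 1.072712
t=0.340000, y=1.072712:
  k1 = f(0.340000, 1.072712) = -1.309405
  k2 = f(0.425000, 0.961413) = -1.209747
  y ← 1.072712 + 0.17·(-1.209747) = 0.867055
y(0.51) ≈ 0.8671

0.8671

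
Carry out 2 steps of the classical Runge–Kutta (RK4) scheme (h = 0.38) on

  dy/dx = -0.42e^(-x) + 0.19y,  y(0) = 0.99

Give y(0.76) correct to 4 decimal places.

RK4: k1 = f(x_n, y_n); k2 = f(x_n + h/2, y_n + (h/2)·k1); k3 = f(x_n + h/2, y_n + (h/2)·k2); k4 = f(x_n + h, y_n + h·k3); y_{n+1} = y_n + (h/6)·(k1 + 2k2 + 2k3 + k4).
x=0.000000, y=0.990000:
  k1 = f(0.000000, 0.990000) = -0.231900
  k2 = f(0.190000, 0.945939) = -0.167594
  k3 = f(0.190000, 0.958157) = -0.165273
  k4 = f(0.380000, 0.927196) = -0.111055
  y ← 0.990000 + (0.38/6)·(k1 + 2k2 + 2k3 + k4) = 0.926116
x=0.380000, y=0.926116:
  k1 = f(0.380000, 0.926116) = -0.111260
  k2 = f(0.570000, 0.904977) = -0.065575
  k3 = f(0.570000, 0.913657) = -0.063926
  k4 = f(0.760000, 0.901825) = -0.025073
  y ← 0.926116 + (0.38/6)·(k1 + 2k2 + 2k3 + k4) = 0.901078
y(0.76) ≈ 0.9011

0.9011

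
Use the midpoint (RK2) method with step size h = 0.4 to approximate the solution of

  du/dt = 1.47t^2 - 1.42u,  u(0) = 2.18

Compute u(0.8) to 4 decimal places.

0.9663

Midpoint: k1 = f(t_n, u_n); k2 = f(t_n + h/2, u_n + (h/2)·k1); u_{n+1} = u_n + h·k2.
t=0.000000, u=2.180000:
  k1 = f(0.000000, 2.180000) = -3.095600
  k2 = f(0.200000, 1.560880) = -2.157650
  u ← 2.180000 + 0.4·(-2.157650) = 1.316940
t=0.400000, u=1.316940:
  k1 = f(0.400000, 1.316940) = -1.634855
  k2 = f(0.600000, 0.989969) = -0.876556
  u ← 1.316940 + 0.4·(-0.876556) = 0.966318
u(0.8) ≈ 0.9663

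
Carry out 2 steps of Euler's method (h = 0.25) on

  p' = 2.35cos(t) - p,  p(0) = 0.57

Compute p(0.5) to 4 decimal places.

1.3305

Euler: p_{n+1} = p_n + h·f(t_n, p_n).
t=0.000000, p=0.570000: f=1.780000 → p ← 0.570000 + 0.25·1.780000 = 1.015000
t=0.250000, p=1.015000: f=1.261944 → p ← 1.015000 + 0.25·1.261944 = 1.330486
p(0.5) ≈ 1.3305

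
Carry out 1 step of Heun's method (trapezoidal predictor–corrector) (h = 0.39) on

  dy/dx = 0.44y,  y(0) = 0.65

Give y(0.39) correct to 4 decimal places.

0.7711

Heun: k1 = f(x_n, y_n); k2 = f(x_n + h, y_n + h·k1); y_{n+1} = y_n + (h/2)·(k1 + k2).
x=0.000000, y=0.650000:
  k1 = f(0.000000, 0.650000) = 0.286000
  k2 = f(0.390000, 0.761540) = 0.335078
  y ← 0.650000 + (0.39/2)·(0.286000 + 0.335078) = 0.771110
y(0.39) ≈ 0.7711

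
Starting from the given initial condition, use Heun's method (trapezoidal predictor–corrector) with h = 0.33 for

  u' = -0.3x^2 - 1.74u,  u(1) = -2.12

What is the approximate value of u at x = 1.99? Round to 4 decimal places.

Heun: k1 = f(x_n, u_n); k2 = f(x_n + h, u_n + h·k1); u_{n+1} = u_n + (h/2)·(k1 + k2).
x=1.000000, u=-2.120000:
  k1 = f(1.000000, -2.120000) = 3.388800
  k2 = f(1.330000, -1.001696) = 1.212281
  u ← -2.120000 + (0.33/2)·(3.388800 + 1.212281) = -1.360822
x=1.330000, u=-1.360822:
  k1 = f(1.330000, -1.360822) = 1.837160
  k2 = f(1.660000, -0.754559) = 0.486253
  u ← -1.360822 + (0.33/2)·(1.837160 + 0.486253) = -0.977459
x=1.660000, u=-0.977459:
  k1 = f(1.660000, -0.977459) = 0.874098
  k2 = f(1.990000, -0.689006) = 0.010841
  u ← -0.977459 + (0.33/2)·(0.874098 + 0.010841) = -0.831444
u(1.99) ≈ -0.8314

-0.8314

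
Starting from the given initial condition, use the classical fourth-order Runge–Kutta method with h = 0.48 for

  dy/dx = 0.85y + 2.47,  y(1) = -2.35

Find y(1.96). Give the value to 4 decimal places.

RK4: k1 = f(x_n, y_n); k2 = f(x_n + h/2, y_n + (h/2)·k1); k3 = f(x_n + h/2, y_n + (h/2)·k2); k4 = f(x_n + h, y_n + h·k3); y_{n+1} = y_n + (h/6)·(k1 + 2k2 + 2k3 + k4).
x=1.000000, y=-2.350000:
  k1 = f(1.000000, -2.350000) = 0.472500
  k2 = f(1.240000, -2.236600) = 0.568890
  k3 = f(1.240000, -2.213466) = 0.588554
  k4 = f(1.480000, -2.067494) = 0.712630
  y ← -2.350000 + (0.48/6)·(k1 + 2k2 + 2k3 + k4) = -2.069999
x=1.480000, y=-2.069999:
  k1 = f(1.480000, -2.069999) = 0.710501
  k2 = f(1.720000, -1.899478) = 0.855443
  k3 = f(1.720000, -1.864692) = 0.885012
  k4 = f(1.960000, -1.645193) = 1.071586
  y ← -2.069999 + (0.48/6)·(k1 + 2k2 + 2k3 + k4) = -1.648959
y(1.96) ≈ -1.6490

-1.6490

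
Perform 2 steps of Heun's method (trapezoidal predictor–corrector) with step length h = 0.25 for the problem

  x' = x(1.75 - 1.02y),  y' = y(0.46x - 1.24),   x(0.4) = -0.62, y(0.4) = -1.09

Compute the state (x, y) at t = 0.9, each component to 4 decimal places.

-2.0438, -0.4648

Heun on (x,y): k1 = f(t_n, state_n); k2 = f(t_n + h, state_n + h·k1); state_{n+1} = state_n + (h/2)·(k1 + k2).
0.400000: (-0.620000, -1.090000)
  k1 = (-1.774316, 1.662468)
  predictor → (-1.063579, -0.674383)
  k2 = (-2.592868, 1.166174)
  → (-1.165898, -0.736420)
0.650000: (-1.165898, -0.736420)
  k1 = (-2.916084, 1.308112)
  predictor → (-1.894919, -0.409392)
  k2 = (-4.107387, 0.864497)
  → (-2.043832, -0.464844)
(x(0.9), y(0.9)) ≈ (-2.0438, -0.4648)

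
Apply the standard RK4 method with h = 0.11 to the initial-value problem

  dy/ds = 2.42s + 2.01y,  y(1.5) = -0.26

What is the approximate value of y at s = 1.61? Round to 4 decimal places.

RK4: k1 = f(s_n, y_n); k2 = f(s_n + h/2, y_n + (h/2)·k1); k3 = f(s_n + h/2, y_n + (h/2)·k2); k4 = f(s_n + h, y_n + h·k3); y_{n+1} = y_n + (h/6)·(k1 + 2k2 + 2k3 + k4).
s=1.500000, y=-0.260000:
  k1 = f(1.500000, -0.260000) = 3.107400
  k2 = f(1.555000, -0.089093) = 3.584023
  k3 = f(1.555000, -0.062879) = 3.636714
  k4 = f(1.610000, 0.140039) = 4.177677
  y ← -0.260000 + (0.11/6)·(k1 + 2k2 + 2k3 + k4) = 0.138320
y(1.61) ≈ 0.1383

0.1383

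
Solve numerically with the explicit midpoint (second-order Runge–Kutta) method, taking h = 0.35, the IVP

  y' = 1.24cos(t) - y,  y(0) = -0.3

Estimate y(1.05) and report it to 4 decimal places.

Midpoint: k1 = f(t_n, y_n); k2 = f(t_n + h/2, y_n + (h/2)·k1); y_{n+1} = y_n + h·k2.
t=0.000000, y=-0.300000:
  k1 = f(0.000000, -0.300000) = 1.540000
  k2 = f(0.175000, -0.030500) = 1.251561
  y ← -0.300000 + 0.35·1.251561 = 0.138046
t=0.350000, y=0.138046:
  k1 = f(0.350000, 0.138046) = 1.026776
  k2 = f(0.525000, 0.317732) = 0.755270
  y ← 0.138046 + 0.35·0.755270 = 0.402391
t=0.700000, y=0.402391:
  k1 = f(0.700000, 0.402391) = 0.546014
  k2 = f(0.875000, 0.497943) = 0.296893
  y ← 0.402391 + 0.35·0.296893 = 0.506303
y(1.05) ≈ 0.5063

0.5063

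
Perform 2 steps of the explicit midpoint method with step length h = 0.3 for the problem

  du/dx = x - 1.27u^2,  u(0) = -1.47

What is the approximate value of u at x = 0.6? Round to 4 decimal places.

-9.3434

Midpoint: k1 = f(x_n, u_n); k2 = f(x_n + h/2, u_n + (h/2)·k1); u_{n+1} = u_n + h·k2.
x=0.000000, u=-1.470000:
  k1 = f(0.000000, -1.470000) = -2.744343
  k2 = f(0.150000, -1.881651) = -4.346577
  u ← -1.470000 + 0.3·(-4.346577) = -2.773973
x=0.300000, u=-2.773973:
  k1 = f(0.300000, -2.773973) = -9.472558
  k2 = f(0.450000, -4.194857) = -21.897967
  u ← -2.773973 + 0.3·(-21.897967) = -9.343363
u(0.6) ≈ -9.3434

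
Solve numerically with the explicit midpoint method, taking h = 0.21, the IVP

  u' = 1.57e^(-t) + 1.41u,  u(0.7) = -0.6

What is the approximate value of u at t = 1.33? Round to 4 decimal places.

-0.8361

Midpoint: k1 = f(t_n, u_n); k2 = f(t_n + h/2, u_n + (h/2)·k1); u_{n+1} = u_n + h·k2.
t=0.700000, u=-0.600000:
  k1 = f(0.700000, -0.600000) = -0.066361
  k2 = f(0.805000, -0.606968) = -0.153897
  u ← -0.600000 + 0.21·(-0.153897) = -0.632318
t=0.910000, u=-0.632318:
  k1 = f(0.910000, -0.632318) = -0.259606
  k2 = f(1.015000, -0.659577) = -0.361032
  u ← -0.632318 + 0.21·(-0.361032) = -0.708135
t=1.120000, u=-0.708135:
  k1 = f(1.120000, -0.708135) = -0.486211
  k2 = f(1.225000, -0.759187) = -0.609254
  u ← -0.708135 + 0.21·(-0.609254) = -0.836078
u(1.33) ≈ -0.8361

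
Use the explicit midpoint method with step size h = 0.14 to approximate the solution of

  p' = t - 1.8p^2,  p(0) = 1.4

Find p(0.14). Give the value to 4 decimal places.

Midpoint: k1 = f(t_n, p_n); k2 = f(t_n + h/2, p_n + (h/2)·k1); p_{n+1} = p_n + h·k2.
t=0.000000, p=1.400000:
  k1 = f(0.000000, 1.400000) = -3.528000
  k2 = f(0.070000, 1.153040) = -2.323102
  p ← 1.400000 + 0.14·(-2.323102) = 1.074766
p(0.14) ≈ 1.0748

1.0748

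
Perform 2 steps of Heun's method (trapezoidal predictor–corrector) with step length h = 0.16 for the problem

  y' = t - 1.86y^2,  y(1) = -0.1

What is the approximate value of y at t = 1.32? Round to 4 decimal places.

0.2588

Heun: k1 = f(t_n, y_n); k2 = f(t_n + h, y_n + h·k1); y_{n+1} = y_n + (h/2)·(k1 + k2).
t=1.000000, y=-0.100000:
  k1 = f(1.000000, -0.100000) = 0.981400
  k2 = f(1.160000, 0.057024) = 1.153952
  y ← -0.100000 + (0.16/2)·(0.981400 + 1.153952) = 0.070828
t=1.160000, y=0.070828:
  k1 = f(1.160000, 0.070828) = 1.150669
  k2 = f(1.320000, 0.254935) = 1.199115
  y ← 0.070828 + (0.16/2)·(1.150669 + 1.199115) = 0.258811
y(1.32) ≈ 0.2588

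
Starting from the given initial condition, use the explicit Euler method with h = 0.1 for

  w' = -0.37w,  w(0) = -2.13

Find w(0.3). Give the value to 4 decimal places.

Euler: w_{n+1} = w_n + h·f(t_n, w_n).
t=0.000000, w=-2.130000: f=0.788100 → w ← -2.130000 + 0.1·0.788100 = -2.051190
t=0.100000, w=-2.051190: f=0.758940 → w ← -2.051190 + 0.1·0.758940 = -1.975296
t=0.200000, w=-1.975296: f=0.730860 → w ← -1.975296 + 0.1·0.730860 = -1.902210
w(0.3) ≈ -1.9022

-1.9022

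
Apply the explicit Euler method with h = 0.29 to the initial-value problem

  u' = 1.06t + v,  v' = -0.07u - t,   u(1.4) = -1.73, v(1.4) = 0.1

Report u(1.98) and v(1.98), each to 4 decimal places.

Euler on (u,v): u_{n+1} = u_n + h·u', v_{n+1} = v_n + h·v'.
1.400000: (-1.730000, 0.100000); f=(1.584000, -1.278900) → (-1.270640, -0.270881)
1.690000: (-1.270640, -0.270881); f=(1.520519, -1.601055) → (-0.829689, -0.735187)
(u(1.98), v(1.98)) ≈ (-0.8297, -0.7352)

-0.8297, -0.7352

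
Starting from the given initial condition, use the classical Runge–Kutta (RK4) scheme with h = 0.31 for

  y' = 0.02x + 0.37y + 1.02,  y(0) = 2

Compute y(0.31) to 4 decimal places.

RK4: k1 = f(x_n, y_n); k2 = f(x_n + h/2, y_n + (h/2)·k1); k3 = f(x_n + h/2, y_n + (h/2)·k2); k4 = f(x_n + h, y_n + h·k3); y_{n+1} = y_n + (h/6)·(k1 + 2k2 + 2k3 + k4).
x=0.000000, y=2.000000:
  k1 = f(0.000000, 2.000000) = 1.760000
  k2 = f(0.155000, 2.272800) = 1.864036
  k3 = f(0.155000, 2.288926) = 1.870002
  k4 = f(0.310000, 2.579701) = 1.980689
  y ← 2.000000 + (0.31/6)·(k1 + 2k2 + 2k3 + k4) = 2.579120
y(0.31) ≈ 2.5791

2.5791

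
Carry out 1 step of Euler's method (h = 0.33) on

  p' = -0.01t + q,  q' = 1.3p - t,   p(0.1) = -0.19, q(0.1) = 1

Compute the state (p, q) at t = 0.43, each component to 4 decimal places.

0.1397, 0.8855

Euler on (p,q): p_{n+1} = p_n + h·p', q_{n+1} = q_n + h·q'.
0.100000: (-0.190000, 1.000000); f=(0.999000, -0.347000) → (0.139670, 0.885490)
(p(0.43), q(0.43)) ≈ (0.1397, 0.8855)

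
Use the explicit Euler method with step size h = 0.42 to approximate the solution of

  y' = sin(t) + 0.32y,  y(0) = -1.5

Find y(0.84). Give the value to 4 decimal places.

-1.7590

Euler: y_{n+1} = y_n + h·f(t_n, y_n).
t=0.000000, y=-1.500000: f=-0.480000 → y ← -1.500000 + 0.42·(-0.480000) = -1.701600
t=0.420000, y=-1.701600: f=-0.136752 → y ← -1.701600 + 0.42·(-0.136752) = -1.759036
y(0.84) ≈ -1.7590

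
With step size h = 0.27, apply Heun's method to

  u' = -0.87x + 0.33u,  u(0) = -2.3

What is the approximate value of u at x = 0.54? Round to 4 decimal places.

-2.8807

Heun: k1 = f(x_n, u_n); k2 = f(x_n + h, u_n + h·k1); u_{n+1} = u_n + (h/2)·(k1 + k2).
x=0.000000, u=-2.300000:
  k1 = f(0.000000, -2.300000) = -0.759000
  k2 = f(0.270000, -2.504930) = -1.061527
  u ← -2.300000 + (0.27/2)·(-0.759000 + (-1.061527)) = -2.545771
x=0.270000, u=-2.545771:
  k1 = f(0.270000, -2.545771) = -1.075004
  k2 = f(0.540000, -2.836022) = -1.405687
  u ← -2.545771 + (0.27/2)·(-1.075004 + (-1.405687)) = -2.880665
u(0.54) ≈ -2.8807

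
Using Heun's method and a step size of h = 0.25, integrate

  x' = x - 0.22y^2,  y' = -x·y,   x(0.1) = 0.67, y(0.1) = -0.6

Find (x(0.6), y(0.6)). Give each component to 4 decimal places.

1.0624, -0.3954

Heun on (x,y): k1 = f(t_n, state_n); k2 = f(t_n + h, state_n + h·k1); state_{n+1} = state_n + (h/2)·(k1 + k2).
0.100000: (0.670000, -0.600000)
  k1 = (0.590800, 0.402000)
  predictor → (0.817700, -0.499500)
  k2 = (0.762810, 0.408441)
  → (0.839201, -0.498695)
0.350000: (0.839201, -0.498695)
  k1 = (0.784488, 0.418505)
  predictor → (1.035323, -0.394069)
  k2 = (1.001159, 0.407988)
  → (1.062407, -0.395383)
(x(0.6), y(0.6)) ≈ (1.0624, -0.3954)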